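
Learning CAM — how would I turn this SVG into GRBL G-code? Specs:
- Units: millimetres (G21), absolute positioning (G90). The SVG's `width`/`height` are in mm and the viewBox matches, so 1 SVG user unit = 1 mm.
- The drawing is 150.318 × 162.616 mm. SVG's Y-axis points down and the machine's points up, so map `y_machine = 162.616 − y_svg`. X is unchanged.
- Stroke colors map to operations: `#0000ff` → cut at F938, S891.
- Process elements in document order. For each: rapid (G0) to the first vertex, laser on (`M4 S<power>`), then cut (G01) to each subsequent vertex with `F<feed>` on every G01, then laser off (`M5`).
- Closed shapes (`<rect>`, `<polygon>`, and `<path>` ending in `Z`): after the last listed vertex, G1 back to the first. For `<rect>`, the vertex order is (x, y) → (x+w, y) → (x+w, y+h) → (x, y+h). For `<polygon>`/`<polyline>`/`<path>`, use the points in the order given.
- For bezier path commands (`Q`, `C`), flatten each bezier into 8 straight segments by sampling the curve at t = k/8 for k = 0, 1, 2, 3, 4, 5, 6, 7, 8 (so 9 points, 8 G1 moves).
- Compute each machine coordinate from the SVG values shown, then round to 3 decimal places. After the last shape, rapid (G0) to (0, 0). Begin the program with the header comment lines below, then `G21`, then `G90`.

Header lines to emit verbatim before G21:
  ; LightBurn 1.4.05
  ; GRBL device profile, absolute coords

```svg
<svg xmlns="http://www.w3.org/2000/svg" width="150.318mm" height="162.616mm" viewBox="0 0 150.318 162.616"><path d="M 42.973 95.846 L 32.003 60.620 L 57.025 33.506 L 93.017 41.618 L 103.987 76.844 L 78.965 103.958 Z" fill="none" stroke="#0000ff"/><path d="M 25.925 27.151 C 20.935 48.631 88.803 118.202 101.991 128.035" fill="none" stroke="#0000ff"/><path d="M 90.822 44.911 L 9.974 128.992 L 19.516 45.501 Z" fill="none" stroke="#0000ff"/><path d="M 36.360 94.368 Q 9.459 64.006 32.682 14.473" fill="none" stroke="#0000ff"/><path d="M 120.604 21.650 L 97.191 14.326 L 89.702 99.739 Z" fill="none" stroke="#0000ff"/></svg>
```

; LightBurn 1.4.05
; GRBL device profile, absolute coords
G21
G90
G0 X42.973 Y66.770
M4 S891
G01 X32.003 Y101.996 F938
G01 X57.025 Y129.110 F938
G01 X93.017 Y120.998 F938
G01 X103.987 Y85.772 F938
G01 X78.965 Y58.658 F938
G01 X42.973 Y66.770 F938
M5
G0 X25.925 Y135.465
M4 S891
G01 X27.220 Y125.366 F938
G01 X33.851 Y112.023 F938
G01 X44.323 Y96.698 F938
G01 X57.141 Y80.655 F938
G01 X70.812 Y65.159 F938
G01 X83.840 Y51.472 F938
G01 X94.731 Y40.858 F938
G01 X101.991 Y34.581 F938
M5
G0 X90.822 Y117.705
M4 S891
G01 X9.974 Y33.624 F938
G01 X19.516 Y117.115 F938
G01 X90.822 Y117.705 F938
M5
G0 X36.360 Y68.248
M4 S891
G01 X30.418 Y76.138 F938
G01 X26.042 Y84.627 F938
G01 X23.233 Y93.715 F938
G01 X21.990 Y103.403 F938
G01 X22.313 Y113.689 F938
G01 X24.203 Y124.575 F938
G01 X27.659 Y136.059 F938
G01 X32.682 Y148.143 F938
M5
G0 X120.604 Y140.966
M4 S891
G01 X97.191 Y148.290 F938
G01 X89.702 Y62.877 F938
G01 X120.604 Y140.966 F938
M5
G0 X0.000 Y0.000

Since the viewBox matches the mm dimensions, user units are millimetres directly. The only transform is the Y-flip y_m = 162.616 − y_svg.

Shape 1 is a regular polygon drawn with `<path>`. Its stroke #0000ff means cut at S891, F938. After flipping Y the toolpath is (42.973,66.770) → (32.003,101.996) → (57.025,129.110) → (93.017,120.998) → (103.987,85.772) → (78.965,58.658) → (42.973,66.770), returning to the start.

Shape 2 is a cubic bezier drawn with `<path>`. Its stroke #0000ff means cut at S891, F938. After flipping Y the toolpath is (25.925,135.465) → (27.220,125.366) → (33.851,112.023) → (44.323,96.698) → (57.141,80.655) → (70.812,65.159) → (83.840,51.472) → (94.731,40.858) → (101.991,34.581).

Shape 3 is a closed polygon drawn with `<path>`. Its stroke #0000ff means cut at S891, F938. After flipping Y the toolpath is (90.822,117.705) → (9.974,33.624) → (19.516,117.115) → (90.822,117.705), returning to the start.

Shape 4 is a quadratic bezier drawn with `<path>`. Its stroke #0000ff means cut at S891, F938. After flipping Y the toolpath is (36.360,68.248) → (30.418,76.138) → (26.042,84.627) → (23.233,93.715) → (21.990,103.403) → (22.313,113.689) → (24.203,124.575) → (27.659,136.059) → (32.682,148.143).

Shape 5 is a closed polygon drawn with `<path>`. Its stroke #0000ff means cut at S891, F938. After flipping Y the toolpath is (120.604,140.966) → (97.191,148.290) → (89.702,62.877) → (120.604,140.966), returning to the start.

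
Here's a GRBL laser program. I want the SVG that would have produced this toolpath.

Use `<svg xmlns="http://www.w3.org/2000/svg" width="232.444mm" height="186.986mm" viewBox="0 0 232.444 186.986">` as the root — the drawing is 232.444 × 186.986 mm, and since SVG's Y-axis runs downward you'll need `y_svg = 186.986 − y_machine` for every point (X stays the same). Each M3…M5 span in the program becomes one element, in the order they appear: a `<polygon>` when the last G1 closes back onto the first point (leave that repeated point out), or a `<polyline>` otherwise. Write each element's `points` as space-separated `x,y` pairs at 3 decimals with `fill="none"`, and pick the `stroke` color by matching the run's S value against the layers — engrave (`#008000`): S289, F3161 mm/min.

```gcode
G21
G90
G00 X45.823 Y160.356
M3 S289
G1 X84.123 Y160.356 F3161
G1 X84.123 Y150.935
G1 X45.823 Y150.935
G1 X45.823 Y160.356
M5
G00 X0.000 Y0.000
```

y_svg = 186.986 − y_m. Every run uses S289, so all elements get stroke `#008000` (engrave).

[1] closed run; points: 45.823,26.630 84.123,26.630 84.123,36.051 45.823,36.051

<svg xmlns="http://www.w3.org/2000/svg" width="232.444mm" height="186.986mm" viewBox="0 0 232.444 186.986">
  <polygon points="45.823,26.630 84.123,26.630 84.123,36.051 45.823,36.051" fill="none" stroke="#008000"/>
</svg>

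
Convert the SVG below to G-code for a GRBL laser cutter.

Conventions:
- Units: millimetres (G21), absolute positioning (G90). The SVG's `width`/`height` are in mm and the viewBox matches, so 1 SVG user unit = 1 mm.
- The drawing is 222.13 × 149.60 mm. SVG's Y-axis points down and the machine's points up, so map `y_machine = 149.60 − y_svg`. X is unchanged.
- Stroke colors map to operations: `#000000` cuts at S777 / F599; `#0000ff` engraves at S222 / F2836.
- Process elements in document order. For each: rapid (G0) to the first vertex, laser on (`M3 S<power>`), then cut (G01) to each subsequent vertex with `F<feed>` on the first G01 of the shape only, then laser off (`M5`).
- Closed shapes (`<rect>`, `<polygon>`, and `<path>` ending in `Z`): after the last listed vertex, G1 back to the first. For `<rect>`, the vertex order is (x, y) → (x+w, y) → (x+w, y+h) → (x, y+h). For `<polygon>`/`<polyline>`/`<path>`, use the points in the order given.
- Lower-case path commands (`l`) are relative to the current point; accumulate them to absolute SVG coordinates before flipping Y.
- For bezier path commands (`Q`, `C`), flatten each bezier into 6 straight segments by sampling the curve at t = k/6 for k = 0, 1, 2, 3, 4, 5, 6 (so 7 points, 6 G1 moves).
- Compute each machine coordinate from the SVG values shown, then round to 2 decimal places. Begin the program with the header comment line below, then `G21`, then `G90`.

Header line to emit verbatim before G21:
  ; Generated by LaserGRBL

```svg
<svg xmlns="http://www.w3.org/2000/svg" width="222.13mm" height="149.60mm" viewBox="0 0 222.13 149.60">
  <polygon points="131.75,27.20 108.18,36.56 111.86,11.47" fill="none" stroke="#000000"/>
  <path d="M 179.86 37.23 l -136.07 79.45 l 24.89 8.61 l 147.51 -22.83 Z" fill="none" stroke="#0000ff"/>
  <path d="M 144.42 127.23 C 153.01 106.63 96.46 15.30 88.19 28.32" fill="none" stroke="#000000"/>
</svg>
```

; Generated by LaserGRBL
G21
G90
G0 X131.75 Y122.40
M3 S777
G01 X108.18 Y113.04 F599
G01 X111.86 Y138.13
G01 X131.75 Y122.40
M5
G0 X179.86 Y112.37
M3 S222
G01 X43.79 Y32.92 F2836
G01 X68.68 Y24.31
G01 X216.19 Y47.14
G01 X179.86 Y112.37
M5
G0 X144.42 Y22.37
M3 S777
G01 X143.81 Y37.75 F599
G01 X135.50 Y60.06
G01 X122.63 Y84.43
G01 X108.35 Y106.00
G01 X95.82 Y119.90
G01 X88.19 Y121.28
M5

viewBox `0 0 222.13 149.60` with mm width/height → 1 unit = 1 mm. Flip: y_m = 149.60 − y_svg.

**Shape 1** — `<polygon>` regular polygon, stroke `#000000` → cut (S777, F599). Machine vertices: (131.75,122.40) → (108.18,113.04) → (111.86,138.13) → (131.75,122.40). Closed: final G1 returns to the first vertex.

**Shape 2** — `<path>` closed polygon, stroke `#0000ff` → engrave (S222, F2836). Machine vertices: (179.86,112.37) → (43.79,32.92) → (68.68,24.31) → (216.19,47.14) → (179.86,112.37). Closed: final G1 returns to the first vertex.

**Shape 3** — `<path>` cubic bezier, stroke `#000000` → cut (S777, F599). Control points (SVG): P0=(144.42,127.23), P1=(153.01,106.63), P2=(96.46,15.30), P3=(88.19,28.32); sampled at t=k/6. Machine vertices: (144.42,22.37) → (143.81,37.75) → (135.50,60.06) → (122.63,84.43) → (108.35,106.00) → (95.82,119.90) → (88.19,121.28). Open path.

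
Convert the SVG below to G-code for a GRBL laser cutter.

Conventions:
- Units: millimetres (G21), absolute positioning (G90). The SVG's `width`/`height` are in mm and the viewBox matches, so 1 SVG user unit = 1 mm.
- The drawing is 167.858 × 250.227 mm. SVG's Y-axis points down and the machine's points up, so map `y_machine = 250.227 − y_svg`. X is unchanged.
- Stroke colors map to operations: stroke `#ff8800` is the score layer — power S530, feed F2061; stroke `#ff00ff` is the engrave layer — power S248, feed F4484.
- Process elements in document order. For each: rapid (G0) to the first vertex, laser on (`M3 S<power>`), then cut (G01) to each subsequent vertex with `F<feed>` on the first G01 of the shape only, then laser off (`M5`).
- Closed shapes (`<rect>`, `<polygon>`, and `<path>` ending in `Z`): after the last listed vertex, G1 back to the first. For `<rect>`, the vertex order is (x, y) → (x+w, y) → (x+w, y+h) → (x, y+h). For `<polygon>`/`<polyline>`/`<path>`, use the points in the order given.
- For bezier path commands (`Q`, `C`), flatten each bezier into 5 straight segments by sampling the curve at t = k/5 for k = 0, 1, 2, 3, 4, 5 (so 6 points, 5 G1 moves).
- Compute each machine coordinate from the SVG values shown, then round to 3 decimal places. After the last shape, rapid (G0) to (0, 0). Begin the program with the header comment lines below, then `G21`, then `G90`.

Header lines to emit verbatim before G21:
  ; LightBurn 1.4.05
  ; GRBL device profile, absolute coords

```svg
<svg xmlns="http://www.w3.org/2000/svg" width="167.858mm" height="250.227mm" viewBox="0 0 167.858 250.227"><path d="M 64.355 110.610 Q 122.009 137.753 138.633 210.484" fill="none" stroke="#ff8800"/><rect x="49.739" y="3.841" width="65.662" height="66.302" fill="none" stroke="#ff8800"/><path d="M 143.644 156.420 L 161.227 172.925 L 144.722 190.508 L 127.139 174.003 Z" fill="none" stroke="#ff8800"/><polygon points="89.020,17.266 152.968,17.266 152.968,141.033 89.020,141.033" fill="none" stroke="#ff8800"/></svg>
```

Since the viewBox matches the mm dimensions, user units are millimetres directly. The only transform is the Y-flip y_m = 250.227 − y_svg.

Shape 1 is a quadratic bezier drawn with `<path>`. Its stroke #ff8800 means score at S530, F2061. After flipping Y the toolpath is (64.355,139.617) → (85.775,126.936) → (103.913,110.609) → (118.769,90.634) → (130.342,67.012) → (138.633,39.743).

Shape 2 is a rectangle drawn with `<rect>`. Its stroke #ff8800 means score at S530, F2061. After flipping Y the toolpath is (49.739,246.386) → (115.401,246.386) → (115.401,180.084) → (49.739,180.084) → (49.739,246.386), returning to the start.

Shape 3 is a regular polygon drawn with `<path>`. Its stroke #ff8800 means score at S530, F2061. After flipping Y the toolpath is (143.644,93.807) → (161.227,77.302) → (144.722,59.719) → (127.139,76.224) → (143.644,93.807), returning to the start.

Shape 4 is a rectangle drawn with `<polygon>`. Its stroke #ff8800 means score at S530, F2061. After flipping Y the toolpath is (89.020,232.961) → (152.968,232.961) → (152.968,109.194) → (89.020,109.194) → (89.020,232.961), returning to the start.

; LightBurn 1.4.05
; GRBL device profile, absolute coords
G21
G90
G0 X64.355 Y139.617
M3 S530
G01 X85.775 Y126.936 F2061
G01 X103.913 Y110.609
G01 X118.769 Y90.634
G01 X130.342 Y67.012
G01 X138.633 Y39.743
M5
G0 X49.739 Y246.386
M3 S530
G01 X115.401 Y246.386 F2061
G01 X115.401 Y180.084
G01 X49.739 Y180.084
G01 X49.739 Y246.386
M5
G0 X143.644 Y93.807
M3 S530
G01 X161.227 Y77.302 F2061
G01 X144.722 Y59.719
G01 X127.139 Y76.224
G01 X143.644 Y93.807
M5
G0 X89.020 Y232.961
M3 S530
G01 X152.968 Y232.961 F2061
G01 X152.968 Y109.194
G01 X89.020 Y109.194
G01 X89.020 Y232.961
M5
G0 X0.000 Y0.000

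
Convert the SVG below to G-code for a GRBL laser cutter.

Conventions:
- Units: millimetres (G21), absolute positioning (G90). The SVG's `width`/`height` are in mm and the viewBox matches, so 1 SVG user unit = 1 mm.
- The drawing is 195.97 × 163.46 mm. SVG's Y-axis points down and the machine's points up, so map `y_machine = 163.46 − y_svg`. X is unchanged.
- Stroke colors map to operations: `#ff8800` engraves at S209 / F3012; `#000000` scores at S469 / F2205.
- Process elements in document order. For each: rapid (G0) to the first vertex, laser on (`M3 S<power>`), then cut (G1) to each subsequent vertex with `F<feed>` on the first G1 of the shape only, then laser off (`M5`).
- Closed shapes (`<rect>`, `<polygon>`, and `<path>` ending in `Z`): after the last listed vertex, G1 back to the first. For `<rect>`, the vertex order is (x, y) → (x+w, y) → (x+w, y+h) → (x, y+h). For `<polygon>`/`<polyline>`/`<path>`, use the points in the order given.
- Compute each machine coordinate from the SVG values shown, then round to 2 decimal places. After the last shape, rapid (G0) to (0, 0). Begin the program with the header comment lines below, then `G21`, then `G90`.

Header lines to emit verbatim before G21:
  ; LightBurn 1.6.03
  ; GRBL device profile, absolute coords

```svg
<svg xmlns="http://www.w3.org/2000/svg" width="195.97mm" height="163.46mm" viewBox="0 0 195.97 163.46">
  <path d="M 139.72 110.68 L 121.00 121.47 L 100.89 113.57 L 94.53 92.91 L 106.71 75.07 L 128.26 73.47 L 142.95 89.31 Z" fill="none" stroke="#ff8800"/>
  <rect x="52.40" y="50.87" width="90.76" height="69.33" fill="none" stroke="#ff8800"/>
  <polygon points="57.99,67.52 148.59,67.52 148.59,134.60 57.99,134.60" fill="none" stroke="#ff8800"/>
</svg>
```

; LightBurn 1.6.03
; GRBL device profile, absolute coords
G21
G90
G0 X139.72 Y52.78
M3 S209
G1 X121.00 Y41.99 F3012
G1 X100.89 Y49.89
G1 X94.53 Y70.55
G1 X106.71 Y88.39
G1 X128.26 Y89.99
G1 X142.95 Y74.15
G1 X139.72 Y52.78
M5
G0 X52.40 Y112.59
M3 S209
G1 X143.16 Y112.59 F3012
G1 X143.16 Y43.26
G1 X52.40 Y43.26
G1 X52.40 Y112.59
M5
G0 X57.99 Y95.94
M3 S209
G1 X148.59 Y95.94 F3012
G1 X148.59 Y28.86
G1 X57.99 Y28.86
G1 X57.99 Y95.94
M5
G0 X0.00 Y0.00

1 u = 1 mm; y_m = 163.46 − y.

[1] `<path>` regular polygon, #ff8800→engrave S209 F3012: (139.72,52.78) → (121.00,41.99) → (100.89,49.89) → (94.53,70.55) → (106.71,88.39) → (128.26,89.99) → (142.95,74.15) → (139.72,52.78) (closed)

[2] `<rect>` rectangle, #ff8800→engrave S209 F3012: (52.40,112.59) → (143.16,112.59) → (143.16,43.26) → (52.40,43.26) → (52.40,112.59) (closed)

[3] `<polygon>` rectangle, #ff8800→engrave S209 F3012: (57.99,95.94) → (148.59,95.94) → (148.59,28.86) → (57.99,28.86) → (57.99,95.94) (closed)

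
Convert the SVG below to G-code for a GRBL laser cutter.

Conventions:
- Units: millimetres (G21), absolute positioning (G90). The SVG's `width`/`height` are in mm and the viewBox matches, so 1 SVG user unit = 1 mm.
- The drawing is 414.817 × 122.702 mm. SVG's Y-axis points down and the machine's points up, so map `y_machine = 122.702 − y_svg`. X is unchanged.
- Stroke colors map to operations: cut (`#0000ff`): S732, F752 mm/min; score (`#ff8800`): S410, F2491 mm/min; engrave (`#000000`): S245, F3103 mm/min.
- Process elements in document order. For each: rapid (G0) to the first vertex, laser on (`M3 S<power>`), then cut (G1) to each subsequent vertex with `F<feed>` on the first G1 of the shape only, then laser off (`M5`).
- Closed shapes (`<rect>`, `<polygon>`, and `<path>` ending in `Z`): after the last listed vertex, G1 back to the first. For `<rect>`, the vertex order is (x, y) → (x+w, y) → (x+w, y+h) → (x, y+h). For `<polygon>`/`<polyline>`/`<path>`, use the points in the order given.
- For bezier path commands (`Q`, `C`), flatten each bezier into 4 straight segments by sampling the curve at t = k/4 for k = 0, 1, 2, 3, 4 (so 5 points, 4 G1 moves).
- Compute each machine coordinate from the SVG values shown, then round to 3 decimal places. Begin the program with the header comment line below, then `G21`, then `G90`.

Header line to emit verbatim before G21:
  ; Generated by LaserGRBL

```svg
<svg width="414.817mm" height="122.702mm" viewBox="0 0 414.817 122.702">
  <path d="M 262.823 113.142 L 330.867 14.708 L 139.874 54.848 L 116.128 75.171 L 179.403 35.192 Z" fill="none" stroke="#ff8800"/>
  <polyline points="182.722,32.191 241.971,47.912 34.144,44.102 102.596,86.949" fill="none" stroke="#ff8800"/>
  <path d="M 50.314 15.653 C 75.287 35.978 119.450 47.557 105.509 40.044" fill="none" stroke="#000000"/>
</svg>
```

viewBox `0 0 414.817 122.702` with mm width/height → 1 unit = 1 mm. Flip: y_m = 122.702 − y_svg.

**Shape 1** — `<path>` closed polygon, stroke `#ff8800` → score (S410, F2491). Machine vertices: (262.823,9.560) → (330.867,107.994) → (139.874,67.854) → (116.128,47.531) → (179.403,87.510) → (262.823,9.560). Closed: final G1 returns to the first vertex.

**Shape 2** — `<polyline>` open polyline, stroke `#ff8800` → score (S410, F2491). Machine vertices: (182.722,90.511) → (241.971,74.790) → (34.144,78.600) → (102.596,35.753). Open path.

**Shape 3** — `<path>` cubic bezier, stroke `#000000` → engrave (S245, F3103). Control points (SVG): P0=(50.314,15.653), P1=(75.287,35.978), P2=(119.450,47.557), P3=(105.509,40.044); sampled at t=k/4. Machine vertices: (50.314,107.049) → (71.434,93.607) → (92.504,84.414) → (106.278,80.441) → (105.509,82.658). Open path.

; Generated by LaserGRBL
G21
G90
G0 X262.823 Y9.560
M3 S410
G1 X330.867 Y107.994 F2491
G1 X139.874 Y67.854
G1 X116.128 Y47.531
G1 X179.403 Y87.510
G1 X262.823 Y9.560
M5
G0 X182.722 Y90.511
M3 S410
G1 X241.971 Y74.790 F2491
G1 X34.144 Y78.600
G1 X102.596 Y35.753
M5
G0 X50.314 Y107.049
M3 S245
G1 X71.434 Y93.607 F3103
G1 X92.504 Y84.414
G1 X106.278 Y80.441
G1 X105.509 Y82.658
M5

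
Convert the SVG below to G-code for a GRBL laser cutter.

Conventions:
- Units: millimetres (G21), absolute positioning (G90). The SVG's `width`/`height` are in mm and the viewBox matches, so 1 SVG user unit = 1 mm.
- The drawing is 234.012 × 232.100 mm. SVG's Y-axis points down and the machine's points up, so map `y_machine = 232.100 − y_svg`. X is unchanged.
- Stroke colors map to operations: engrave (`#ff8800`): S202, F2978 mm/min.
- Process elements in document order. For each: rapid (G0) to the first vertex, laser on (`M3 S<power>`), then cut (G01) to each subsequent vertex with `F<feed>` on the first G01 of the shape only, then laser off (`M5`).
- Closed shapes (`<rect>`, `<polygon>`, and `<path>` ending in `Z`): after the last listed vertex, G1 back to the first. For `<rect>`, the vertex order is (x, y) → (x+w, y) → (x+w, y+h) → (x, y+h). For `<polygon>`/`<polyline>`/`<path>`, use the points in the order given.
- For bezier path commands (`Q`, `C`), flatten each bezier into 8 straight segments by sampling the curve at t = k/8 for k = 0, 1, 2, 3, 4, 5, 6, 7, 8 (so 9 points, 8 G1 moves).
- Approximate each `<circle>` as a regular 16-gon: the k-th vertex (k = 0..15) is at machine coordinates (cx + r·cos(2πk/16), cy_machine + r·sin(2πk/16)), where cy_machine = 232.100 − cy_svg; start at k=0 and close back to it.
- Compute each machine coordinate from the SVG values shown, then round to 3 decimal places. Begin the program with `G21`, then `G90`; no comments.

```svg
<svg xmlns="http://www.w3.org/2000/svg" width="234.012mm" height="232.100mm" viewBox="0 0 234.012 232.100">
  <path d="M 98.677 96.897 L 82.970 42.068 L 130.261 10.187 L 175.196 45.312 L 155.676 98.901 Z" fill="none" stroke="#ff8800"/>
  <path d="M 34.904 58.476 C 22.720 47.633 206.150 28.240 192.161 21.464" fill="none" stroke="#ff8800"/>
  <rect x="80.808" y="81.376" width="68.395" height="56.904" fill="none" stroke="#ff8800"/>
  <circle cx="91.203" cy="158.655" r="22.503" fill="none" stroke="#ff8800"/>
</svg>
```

G21
G90
G0 X98.677 Y135.203
M3 S202
G01 X82.970 Y190.032 F2978
G01 X130.261 Y221.913
G01 X175.196 Y186.788
G01 X155.676 Y133.199
G01 X98.677 Y135.203
M5
G0 X34.904 Y173.624
M3 S202
G01 X38.737 Y178.050 F2978
G01 X56.302 Y183.029
G01 X82.995 Y188.313
G01 X114.209 Y193.655
G01 X145.339 Y198.806
G01 X171.778 Y203.519
G01 X188.921 Y207.545
G01 X192.161 Y210.636
M5
G0 X80.808 Y150.724
M3 S202
G01 X149.203 Y150.724 F2978
G01 X149.203 Y93.820
G01 X80.808 Y93.820
G01 X80.808 Y150.724
M5
G0 X113.706 Y73.445
M3 S202
G01 X111.993 Y82.057 F2978
G01 X107.115 Y89.357
G01 X99.815 Y94.235
G01 X91.203 Y95.948
G01 X82.591 Y94.235
G01 X75.291 Y89.357
G01 X70.413 Y82.057
G01 X68.700 Y73.445
G01 X70.413 Y64.833
G01 X75.291 Y57.533
G01 X82.591 Y52.655
G01 X91.203 Y50.942
G01 X99.815 Y52.655
G01 X107.115 Y57.533
G01 X111.993 Y64.833
G01 X113.706 Y73.445
M5

Since the viewBox matches the mm dimensions, user units are millimetres directly. The only transform is the Y-flip y_m = 232.100 − y_svg.

Shape 1 is a regular polygon drawn with `<path>`. Its stroke #ff8800 means engrave at S202, F2978. After flipping Y the toolpath is (98.677,135.203) → (82.970,190.032) → (130.261,221.913) → (175.196,186.788) → (155.676,133.199) → (98.677,135.203), returning to the start.

Shape 2 is a cubic bezier drawn with `<path>`. Its stroke #ff8800 means engrave at S202, F2978. After flipping Y the toolpath is (34.904,173.624) → (38.737,178.050) → (56.302,183.029) → (82.995,188.313) → (114.209,193.655) → (145.339,198.806) → (171.778,203.519) → (188.921,207.545) → (192.161,210.636).

Shape 3 is a rectangle drawn with `<rect>`. Its stroke #ff8800 means engrave at S202, F2978. After flipping Y the toolpath is (80.808,150.724) → (149.203,150.724) → (149.203,93.820) → (80.808,93.820) → (80.808,150.724), returning to the start.

Shape 4 is a circle drawn with `<circle>`. Its stroke #ff8800 means engrave at S202, F2978. After flipping Y the toolpath is (113.706,73.445) → (111.993,82.057) → (107.115,89.357) → (99.815,94.235) → (91.203,95.948) → (82.591,94.235) → (75.291,89.357) → (70.413,82.057) → (68.700,73.445) → (70.413,64.833) → (75.291,57.533) → (82.591,52.655) → (91.203,50.942) → (99.815,52.655) → (107.115,57.533) → (111.993,64.833) → (113.706,73.445), returning to the start.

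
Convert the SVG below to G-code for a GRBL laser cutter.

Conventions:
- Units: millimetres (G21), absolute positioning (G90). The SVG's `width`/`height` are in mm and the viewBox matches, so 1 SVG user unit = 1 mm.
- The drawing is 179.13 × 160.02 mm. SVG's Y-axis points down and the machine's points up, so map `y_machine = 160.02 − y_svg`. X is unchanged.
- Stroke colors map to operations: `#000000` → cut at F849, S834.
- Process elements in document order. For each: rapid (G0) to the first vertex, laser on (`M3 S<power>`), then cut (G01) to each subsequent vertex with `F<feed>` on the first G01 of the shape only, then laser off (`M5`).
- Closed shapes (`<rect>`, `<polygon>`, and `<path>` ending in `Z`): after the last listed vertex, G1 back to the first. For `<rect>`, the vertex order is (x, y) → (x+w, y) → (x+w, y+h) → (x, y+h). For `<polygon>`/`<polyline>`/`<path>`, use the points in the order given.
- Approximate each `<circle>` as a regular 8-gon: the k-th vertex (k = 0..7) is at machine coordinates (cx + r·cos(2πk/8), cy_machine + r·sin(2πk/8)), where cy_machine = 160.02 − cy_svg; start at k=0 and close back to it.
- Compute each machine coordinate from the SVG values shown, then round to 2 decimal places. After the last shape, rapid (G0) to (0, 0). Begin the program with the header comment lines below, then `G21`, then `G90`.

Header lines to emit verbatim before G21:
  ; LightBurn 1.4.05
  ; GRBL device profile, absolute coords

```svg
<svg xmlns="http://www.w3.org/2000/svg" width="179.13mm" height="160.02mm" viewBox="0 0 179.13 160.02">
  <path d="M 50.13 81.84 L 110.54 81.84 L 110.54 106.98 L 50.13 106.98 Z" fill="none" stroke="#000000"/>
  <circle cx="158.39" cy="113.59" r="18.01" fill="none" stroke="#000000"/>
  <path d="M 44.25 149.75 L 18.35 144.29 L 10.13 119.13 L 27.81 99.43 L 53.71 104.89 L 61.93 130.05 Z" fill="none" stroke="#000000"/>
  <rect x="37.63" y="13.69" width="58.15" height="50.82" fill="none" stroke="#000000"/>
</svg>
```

; LightBurn 1.4.05
; GRBL device profile, absolute coords
G21
G90
G0 X50.13 Y78.18
M3 S834
G01 X110.54 Y78.18 F849
G01 X110.54 Y53.04
G01 X50.13 Y53.04
G01 X50.13 Y78.18
M5
G0 X176.40 Y46.43
M3 S834
G01 X171.12 Y59.16 F849
G01 X158.39 Y64.44
G01 X145.66 Y59.16
G01 X140.38 Y46.43
G01 X145.66 Y33.70
G01 X158.39 Y28.42
G01 X171.12 Y33.70
G01 X176.40 Y46.43
M5
G0 X44.25 Y10.27
M3 S834
G01 X18.35 Y15.73 F849
G01 X10.13 Y40.89
G01 X27.81 Y60.59
G01 X53.71 Y55.13
G01 X61.93 Y29.97
G01 X44.25 Y10.27
M5
G0 X37.63 Y146.33
M3 S834
G01 X95.78 Y146.33 F849
G01 X95.78 Y95.51
G01 X37.63 Y95.51
G01 X37.63 Y146.33
M5
G0 X0.00 Y0.00

viewBox `0 0 179.13 160.02` with mm width/height → 1 unit = 1 mm. Flip: y_m = 160.02 − y_svg.

**Shape 1** — `<path>` rectangle, stroke `#000000` → cut (S834, F849). Machine vertices: (50.13,78.18) → (110.54,78.18) → (110.54,53.04) → (50.13,53.04) → (50.13,78.18). Closed: final G1 returns to the first vertex.

**Shape 2** — `<circle>` circle, stroke `#000000` → cut (S834, F849). Machine vertices: (176.40,46.43) → (171.12,59.16) → (158.39,64.44) → (145.66,59.16) → (140.38,46.43) → (145.66,33.70) → (158.39,28.42) → (171.12,33.70) → (176.40,46.43). Closed: final G1 returns to the first vertex.

**Shape 3** — `<path>` regular polygon, stroke `#000000` → cut (S834, F849). Machine vertices: (44.25,10.27) → (18.35,15.73) → (10.13,40.89) → (27.81,60.59) → (53.71,55.13) → (61.93,29.97) → (44.25,10.27). Closed: final G1 returns to the first vertex.

**Shape 4** — `<rect>` rectangle, stroke `#000000` → cut (S834, F849). Machine vertices: (37.63,146.33) → (95.78,146.33) → (95.78,95.51) → (37.63,95.51) → (37.63,146.33). Closed: final G1 returns to the first vertex.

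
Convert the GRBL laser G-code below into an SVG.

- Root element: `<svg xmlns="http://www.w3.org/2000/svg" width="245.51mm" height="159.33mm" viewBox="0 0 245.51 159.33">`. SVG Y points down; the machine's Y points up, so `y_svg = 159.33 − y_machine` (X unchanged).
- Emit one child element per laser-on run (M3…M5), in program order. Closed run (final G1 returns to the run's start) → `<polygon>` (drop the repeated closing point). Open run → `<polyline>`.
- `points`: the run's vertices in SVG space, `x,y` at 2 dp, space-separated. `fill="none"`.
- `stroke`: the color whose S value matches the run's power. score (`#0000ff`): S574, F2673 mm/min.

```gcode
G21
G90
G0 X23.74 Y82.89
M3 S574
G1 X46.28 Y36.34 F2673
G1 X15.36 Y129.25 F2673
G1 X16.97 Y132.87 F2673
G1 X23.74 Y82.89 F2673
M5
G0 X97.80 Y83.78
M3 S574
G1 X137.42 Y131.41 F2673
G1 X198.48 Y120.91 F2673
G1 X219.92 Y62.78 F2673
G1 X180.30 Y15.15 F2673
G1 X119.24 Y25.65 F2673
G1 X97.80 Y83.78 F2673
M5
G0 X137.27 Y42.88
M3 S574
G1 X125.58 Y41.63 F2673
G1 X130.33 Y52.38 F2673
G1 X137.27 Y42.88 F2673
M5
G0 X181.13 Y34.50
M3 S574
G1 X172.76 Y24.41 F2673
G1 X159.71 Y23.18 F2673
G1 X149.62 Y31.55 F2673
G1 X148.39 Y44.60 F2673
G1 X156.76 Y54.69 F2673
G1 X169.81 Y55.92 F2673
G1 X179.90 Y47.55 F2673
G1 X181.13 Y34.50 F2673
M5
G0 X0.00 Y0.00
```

y_svg = 159.33 − y_m. Every run uses S574, so all elements get stroke `#0000ff` (score).

[1] closed run; points: 23.74,76.44 46.28,122.99 15.36,30.08 16.97,26.46

[2] closed run; points: 97.80,75.55 137.42,27.92 198.48,38.42 219.92,96.55 180.30,144.18 119.24,133.68

[3] closed run; points: 137.27,116.45 125.58,117.70 130.33,106.95

[4] closed run; points: 181.13,124.83 172.76,134.92 159.71,136.15 149.62,127.78 148.39,114.73 156.76,104.64 169.81,103.41 179.90,111.78

<svg xmlns="http://www.w3.org/2000/svg" width="245.51mm" height="159.33mm" viewBox="0 0 245.51 159.33">
  <polygon points="23.74,76.44 46.28,122.99 15.36,30.08 16.97,26.46" fill="none" stroke="#0000ff"/>
  <polygon points="97.80,75.55 137.42,27.92 198.48,38.42 219.92,96.55 180.30,144.18 119.24,133.68" fill="none" stroke="#0000ff"/>
  <polygon points="137.27,116.45 125.58,117.70 130.33,106.95" fill="none" stroke="#0000ff"/>
  <polygon points="181.13,124.83 172.76,134.92 159.71,136.15 149.62,127.78 148.39,114.73 156.76,104.64 169.81,103.41 179.90,111.78" fill="none" stroke="#0000ff"/>
</svg>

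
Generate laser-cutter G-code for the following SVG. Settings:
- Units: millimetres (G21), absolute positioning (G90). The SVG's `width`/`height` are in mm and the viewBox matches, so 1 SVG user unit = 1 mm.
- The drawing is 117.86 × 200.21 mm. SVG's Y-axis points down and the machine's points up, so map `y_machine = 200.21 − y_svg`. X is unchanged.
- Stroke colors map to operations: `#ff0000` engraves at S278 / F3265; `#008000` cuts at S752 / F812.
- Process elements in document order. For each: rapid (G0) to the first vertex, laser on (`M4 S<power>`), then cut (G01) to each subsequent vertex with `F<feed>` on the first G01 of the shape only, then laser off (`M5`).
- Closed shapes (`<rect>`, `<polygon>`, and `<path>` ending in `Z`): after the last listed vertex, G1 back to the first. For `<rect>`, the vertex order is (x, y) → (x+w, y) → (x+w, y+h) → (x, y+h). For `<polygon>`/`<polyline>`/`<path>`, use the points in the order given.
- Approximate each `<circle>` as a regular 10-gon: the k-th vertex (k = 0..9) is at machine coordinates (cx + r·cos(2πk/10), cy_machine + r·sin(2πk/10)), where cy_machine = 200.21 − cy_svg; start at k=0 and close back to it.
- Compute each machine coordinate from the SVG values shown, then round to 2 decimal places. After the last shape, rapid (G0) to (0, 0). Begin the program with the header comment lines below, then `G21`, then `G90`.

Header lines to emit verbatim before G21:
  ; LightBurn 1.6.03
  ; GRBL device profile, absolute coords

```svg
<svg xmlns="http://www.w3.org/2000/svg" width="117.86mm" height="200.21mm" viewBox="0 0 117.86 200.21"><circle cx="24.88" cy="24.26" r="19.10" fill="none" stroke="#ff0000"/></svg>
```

; LightBurn 1.6.03
; GRBL device profile, absolute coords
G21
G90
G0 X43.98 Y175.95
M4 S278
G01 X40.33 Y187.18 F3265
G01 X30.78 Y194.12
G01 X18.98 Y194.12
G01 X9.43 Y187.18
G01 X5.78 Y175.95
G01 X9.43 Y164.72
G01 X18.98 Y157.78
G01 X30.78 Y157.78
G01 X40.33 Y164.72
G01 X43.98 Y175.95
M5
G0 X0.00 Y0.00

1 u = 1 mm; y_m = 200.21 − y.

[1] `<circle>` circle, #ff0000→engrave S278 F3265: (43.98,175.95) → (40.33,187.18) → (30.78,194.12) → (18.98,194.12) → (9.43,187.18) → (5.78,175.95) → (9.43,164.72) → (18.98,157.78) → (30.78,157.78) → (40.33,164.72) → (43.98,175.95) (closed)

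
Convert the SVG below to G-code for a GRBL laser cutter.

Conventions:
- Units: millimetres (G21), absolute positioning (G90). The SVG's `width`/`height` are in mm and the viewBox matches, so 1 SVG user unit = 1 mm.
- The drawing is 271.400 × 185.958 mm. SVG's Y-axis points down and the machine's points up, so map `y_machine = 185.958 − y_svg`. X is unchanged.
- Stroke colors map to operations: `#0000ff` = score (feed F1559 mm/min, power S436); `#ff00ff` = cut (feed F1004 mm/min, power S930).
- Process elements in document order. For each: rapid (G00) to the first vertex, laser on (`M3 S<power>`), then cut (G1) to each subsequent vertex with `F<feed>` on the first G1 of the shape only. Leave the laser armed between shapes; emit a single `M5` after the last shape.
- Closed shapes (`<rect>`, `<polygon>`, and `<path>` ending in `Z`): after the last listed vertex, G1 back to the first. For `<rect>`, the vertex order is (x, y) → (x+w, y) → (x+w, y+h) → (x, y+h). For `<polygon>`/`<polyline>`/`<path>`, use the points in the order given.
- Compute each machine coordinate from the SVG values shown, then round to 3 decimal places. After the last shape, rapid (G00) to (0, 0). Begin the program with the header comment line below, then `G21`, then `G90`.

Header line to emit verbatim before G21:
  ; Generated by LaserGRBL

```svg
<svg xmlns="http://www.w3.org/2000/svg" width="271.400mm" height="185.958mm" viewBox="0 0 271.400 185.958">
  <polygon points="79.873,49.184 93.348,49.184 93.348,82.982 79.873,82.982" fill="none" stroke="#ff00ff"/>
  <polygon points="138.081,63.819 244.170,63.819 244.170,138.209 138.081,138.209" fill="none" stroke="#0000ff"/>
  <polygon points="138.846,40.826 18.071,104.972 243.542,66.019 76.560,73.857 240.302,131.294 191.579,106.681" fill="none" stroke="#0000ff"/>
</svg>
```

Since the viewBox matches the mm dimensions, user units are millimetres directly. The only transform is the Y-flip y_m = 185.958 − y_svg.

Shape 1 is a rectangle drawn with `<polygon>`. Its stroke #ff00ff means cut at S930, F1004. After flipping Y the toolpath is (79.873,136.774) → (93.348,136.774) → (93.348,102.976) → (79.873,102.976) → (79.873,136.774), returning to the start.

Shape 2 is a rectangle drawn with `<polygon>`. Its stroke #0000ff means score at S436, F1559. After flipping Y the toolpath is (138.081,122.139) → (244.170,122.139) → (244.170,47.749) → (138.081,47.749) → (138.081,122.139), returning to the start.

Shape 3 is a closed polygon drawn with `<polygon>`. Its stroke #0000ff means score at S436, F1559. After flipping Y the toolpath is (138.846,145.132) → (18.071,80.986) → (243.542,119.939) → (76.560,112.101) → (240.302,54.664) → (191.579,79.277) → (138.846,145.132), returning to the start.

; Generated by LaserGRBL
G21
G90
G00 X79.873 Y136.774
M3 S930
G1 X93.348 Y136.774 F1004
G1 X93.348 Y102.976
G1 X79.873 Y102.976
G1 X79.873 Y136.774
G00 X138.081 Y122.139
M3 S436
G1 X244.170 Y122.139 F1559
G1 X244.170 Y47.749
G1 X138.081 Y47.749
G1 X138.081 Y122.139
G00 X138.846 Y145.132
M3 S436
G1 X18.071 Y80.986 F1559
G1 X243.542 Y119.939
G1 X76.560 Y112.101
G1 X240.302 Y54.664
G1 X191.579 Y79.277
G1 X138.846 Y145.132
M5
G00 X0.000 Y0.000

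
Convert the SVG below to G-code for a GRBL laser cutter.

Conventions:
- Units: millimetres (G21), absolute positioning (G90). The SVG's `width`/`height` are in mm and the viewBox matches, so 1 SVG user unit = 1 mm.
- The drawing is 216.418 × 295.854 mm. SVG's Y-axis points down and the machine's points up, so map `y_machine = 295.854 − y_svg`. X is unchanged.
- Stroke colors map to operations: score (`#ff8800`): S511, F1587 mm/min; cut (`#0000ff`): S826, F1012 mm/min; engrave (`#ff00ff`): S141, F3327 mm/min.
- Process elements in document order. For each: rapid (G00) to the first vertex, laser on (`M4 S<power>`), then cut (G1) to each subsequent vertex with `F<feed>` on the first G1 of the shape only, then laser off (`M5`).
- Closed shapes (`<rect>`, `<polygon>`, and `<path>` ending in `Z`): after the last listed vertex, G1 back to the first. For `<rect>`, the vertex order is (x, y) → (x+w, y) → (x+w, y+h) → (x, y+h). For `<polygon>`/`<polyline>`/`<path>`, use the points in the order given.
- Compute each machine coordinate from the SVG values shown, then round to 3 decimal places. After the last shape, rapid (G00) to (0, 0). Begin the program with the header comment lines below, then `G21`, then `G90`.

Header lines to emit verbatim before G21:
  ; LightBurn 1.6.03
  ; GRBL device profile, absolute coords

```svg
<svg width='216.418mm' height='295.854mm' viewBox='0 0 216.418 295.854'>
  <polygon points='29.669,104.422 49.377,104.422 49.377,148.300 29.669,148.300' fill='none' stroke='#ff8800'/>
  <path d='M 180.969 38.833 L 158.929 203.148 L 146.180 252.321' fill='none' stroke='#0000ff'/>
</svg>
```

Since the viewBox matches the mm dimensions, user units are millimetres directly. The only transform is the Y-flip y_m = 295.854 − y_svg.

Shape 1 is a rectangle drawn with `<polygon>`. Its stroke #ff8800 means score at S511, F1587. After flipping Y the toolpath is (29.669,191.432) → (49.377,191.432) → (49.377,147.554) → (29.669,147.554) → (29.669,191.432), returning to the start.

Shape 2 is a open polyline drawn with `<path>`. Its stroke #0000ff means cut at S826, F1012. After flipping Y the toolpath is (180.969,257.021) → (158.929,92.706) → (146.180,43.533).

; LightBurn 1.6.03
; GRBL device profile, absolute coords
G21
G90
G00 X29.669 Y191.432
M4 S511
G1 X49.377 Y191.432 F1587
G1 X49.377 Y147.554
G1 X29.669 Y147.554
G1 X29.669 Y191.432
M5
G00 X180.969 Y257.021
M4 S826
G1 X158.929 Y92.706 F1012
G1 X146.180 Y43.533
M5
G00 X0.000 Y0.000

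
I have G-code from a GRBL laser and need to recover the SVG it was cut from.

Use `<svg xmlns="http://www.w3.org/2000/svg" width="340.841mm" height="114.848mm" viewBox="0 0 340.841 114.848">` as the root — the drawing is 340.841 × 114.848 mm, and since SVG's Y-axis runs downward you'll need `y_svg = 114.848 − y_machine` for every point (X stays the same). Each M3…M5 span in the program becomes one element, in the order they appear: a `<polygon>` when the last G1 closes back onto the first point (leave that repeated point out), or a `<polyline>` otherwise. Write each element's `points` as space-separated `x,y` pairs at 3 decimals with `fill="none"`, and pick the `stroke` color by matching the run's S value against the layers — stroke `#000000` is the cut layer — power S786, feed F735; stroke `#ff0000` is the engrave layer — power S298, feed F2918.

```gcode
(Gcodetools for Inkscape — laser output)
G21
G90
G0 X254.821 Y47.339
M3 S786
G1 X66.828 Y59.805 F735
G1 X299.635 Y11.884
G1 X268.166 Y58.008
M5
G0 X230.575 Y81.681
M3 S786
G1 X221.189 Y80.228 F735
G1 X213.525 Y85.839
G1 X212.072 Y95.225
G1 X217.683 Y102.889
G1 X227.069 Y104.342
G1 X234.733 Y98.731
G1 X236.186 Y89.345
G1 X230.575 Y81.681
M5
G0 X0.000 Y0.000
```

Each laser-on run becomes one SVG element. Flip Y back into SVG space with y_svg = 114.848 − y_machine. Every run uses S786, so all elements get stroke `#000000` (cut).

Run 1: The run is open, so emit a `<polyline>` with points (Y-flipped): 254.821,67.509 66.828,55.043 299.635,102.964 268.166,56.840.

Run 2: The run returns to its start, so emit a `<polygon>` with points (Y-flipped): 230.575,33.167 221.189,34.620 213.525,29.009 212.072,19.623 217.683,11.959 227.069,10.506 234.733,16.117 236.186,25.503.

<svg xmlns="http://www.w3.org/2000/svg" width="340.841mm" height="114.848mm" viewBox="0 0 340.841 114.848">
  <polyline points="254.821,67.509 66.828,55.043 299.635,102.964 268.166,56.840" fill="none" stroke="#000000"/>
  <polygon points="230.575,33.167 221.189,34.620 213.525,29.009 212.072,19.623 217.683,11.959 227.069,10.506 234.733,16.117 236.186,25.503" fill="none" stroke="#000000"/>
</svg>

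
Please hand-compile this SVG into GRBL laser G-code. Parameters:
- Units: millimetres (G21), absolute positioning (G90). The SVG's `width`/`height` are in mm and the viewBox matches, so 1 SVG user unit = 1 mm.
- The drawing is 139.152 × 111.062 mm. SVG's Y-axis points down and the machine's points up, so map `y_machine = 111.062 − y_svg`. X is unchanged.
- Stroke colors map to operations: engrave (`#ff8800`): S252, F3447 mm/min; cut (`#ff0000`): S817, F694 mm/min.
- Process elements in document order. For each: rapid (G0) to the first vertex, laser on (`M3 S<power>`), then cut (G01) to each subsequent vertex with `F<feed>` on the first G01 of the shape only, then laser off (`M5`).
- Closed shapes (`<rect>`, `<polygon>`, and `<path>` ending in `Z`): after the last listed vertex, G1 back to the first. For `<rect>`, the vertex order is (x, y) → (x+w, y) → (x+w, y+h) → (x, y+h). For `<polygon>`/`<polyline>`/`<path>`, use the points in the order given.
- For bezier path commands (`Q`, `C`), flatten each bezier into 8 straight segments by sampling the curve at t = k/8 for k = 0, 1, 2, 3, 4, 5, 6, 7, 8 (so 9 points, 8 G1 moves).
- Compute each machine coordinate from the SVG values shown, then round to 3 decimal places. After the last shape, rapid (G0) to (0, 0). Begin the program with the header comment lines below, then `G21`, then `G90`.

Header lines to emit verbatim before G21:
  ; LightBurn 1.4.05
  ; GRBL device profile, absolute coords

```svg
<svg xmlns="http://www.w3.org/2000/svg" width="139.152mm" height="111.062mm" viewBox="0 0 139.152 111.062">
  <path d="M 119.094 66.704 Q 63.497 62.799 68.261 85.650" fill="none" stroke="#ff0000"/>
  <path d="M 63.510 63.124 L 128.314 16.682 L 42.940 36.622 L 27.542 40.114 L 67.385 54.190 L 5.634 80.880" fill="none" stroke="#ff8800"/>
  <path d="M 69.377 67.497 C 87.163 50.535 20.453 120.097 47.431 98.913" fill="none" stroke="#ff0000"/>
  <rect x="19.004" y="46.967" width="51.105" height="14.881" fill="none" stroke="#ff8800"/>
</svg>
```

1 u = 1 mm; y_m = 111.062 − y.

[1] `<path>` quadratic bezier, #ff0000→cut S817 F694: (119.094,44.358) → (106.138,44.916) → (95.068,44.638) → (85.885,43.524) → (78.587,41.574) → (73.176,38.788) → (69.652,35.165) → (68.013,30.707) → (68.261,25.412)

[2] `<path>` open polyline, #ff8800→engrave S252 F3447: (63.510,47.938) → (128.314,94.380) → (42.940,74.440) → (27.542,70.948) → (67.385,56.872) → (5.634,30.182)

[3] `<path>` cubic bezier, #ff0000→cut S817 F694: (69.377,43.565) → (72.434,46.216) → (69.658,42.833) → (63.136,35.493) → (54.957,26.274) → (47.209,17.252) → (41.980,10.506) → (41.358,8.112) → (47.431,12.149)

[4] `<rect>` rectangle, #ff8800→engrave S252 F3447: (19.004,64.095) → (70.109,64.095) → (70.109,49.214) → (19.004,49.214) → (19.004,64.095) (closed)

; LightBurn 1.4.05
; GRBL device profile, absolute coords
G21
G90
G0 X119.094 Y44.358
M3 S817
G01 X106.138 Y44.916 F694
G01 X95.068 Y44.638
G01 X85.885 Y43.524
G01 X78.587 Y41.574
G01 X73.176 Y38.788
G01 X69.652 Y35.165
G01 X68.013 Y30.707
G01 X68.261 Y25.412
M5
G0 X63.510 Y47.938
M3 S252
G01 X128.314 Y94.380 F3447
G01 X42.940 Y74.440
G01 X27.542 Y70.948
G01 X67.385 Y56.872
G01 X5.634 Y30.182
M5
G0 X69.377 Y43.565
M3 S817
G01 X72.434 Y46.216 F694
G01 X69.658 Y42.833
G01 X63.136 Y35.493
G01 X54.957 Y26.274
G01 X47.209 Y17.252
G01 X41.980 Y10.506
G01 X41.358 Y8.112
G01 X47.431 Y12.149
M5
G0 X19.004 Y64.095
M3 S252
G01 X70.109 Y64.095 F3447
G01 X70.109 Y49.214
G01 X19.004 Y49.214
G01 X19.004 Y64.095
M5
G0 X0.000 Y0.000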